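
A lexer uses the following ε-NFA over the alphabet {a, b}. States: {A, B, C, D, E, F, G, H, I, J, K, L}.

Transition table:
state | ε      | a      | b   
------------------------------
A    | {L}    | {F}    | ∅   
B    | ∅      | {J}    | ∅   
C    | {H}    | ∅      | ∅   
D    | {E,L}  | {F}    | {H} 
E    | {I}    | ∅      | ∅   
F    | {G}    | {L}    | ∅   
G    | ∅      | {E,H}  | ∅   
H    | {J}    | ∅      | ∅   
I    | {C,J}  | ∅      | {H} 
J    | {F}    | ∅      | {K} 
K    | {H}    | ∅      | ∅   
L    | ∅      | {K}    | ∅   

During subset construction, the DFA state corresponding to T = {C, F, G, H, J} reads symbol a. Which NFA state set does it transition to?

{C, E, F, G, H, I, J, L}

F on a → {L}.
G on a → {E, H}.
No a-transition from C, H, J.
Union after reading a: {E, H, L}.
Now take the ε-closure:
From E via ε: add I.
From H via ε: add J.
From I via ε: add C.
From J via ε: add F.
From F via ε: add G.
No new states can be added; the closed set is {C, E, F, G, H, I, J, L}.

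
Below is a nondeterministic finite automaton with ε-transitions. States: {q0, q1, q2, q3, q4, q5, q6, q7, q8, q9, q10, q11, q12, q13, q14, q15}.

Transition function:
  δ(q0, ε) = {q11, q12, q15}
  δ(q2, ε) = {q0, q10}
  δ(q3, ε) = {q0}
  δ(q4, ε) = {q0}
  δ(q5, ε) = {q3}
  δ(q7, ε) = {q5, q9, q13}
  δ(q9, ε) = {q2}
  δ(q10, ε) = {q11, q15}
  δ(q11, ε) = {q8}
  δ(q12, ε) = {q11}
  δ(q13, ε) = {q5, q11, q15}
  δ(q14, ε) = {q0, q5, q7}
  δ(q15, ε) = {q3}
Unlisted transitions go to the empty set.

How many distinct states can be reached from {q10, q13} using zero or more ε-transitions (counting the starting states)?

Start with {q10, q13}.
From q10 via ε: add q11, q15.
From q13 via ε: add q5.
From q5 via ε: add q3.
From q11 via ε: add q8.
From q3 via ε: add q0.
From q0 via ε: add q12.
ε-closure = {q0, q3, q5, q8, q10, q11, q12, q13, q15}, which has 9 states.

9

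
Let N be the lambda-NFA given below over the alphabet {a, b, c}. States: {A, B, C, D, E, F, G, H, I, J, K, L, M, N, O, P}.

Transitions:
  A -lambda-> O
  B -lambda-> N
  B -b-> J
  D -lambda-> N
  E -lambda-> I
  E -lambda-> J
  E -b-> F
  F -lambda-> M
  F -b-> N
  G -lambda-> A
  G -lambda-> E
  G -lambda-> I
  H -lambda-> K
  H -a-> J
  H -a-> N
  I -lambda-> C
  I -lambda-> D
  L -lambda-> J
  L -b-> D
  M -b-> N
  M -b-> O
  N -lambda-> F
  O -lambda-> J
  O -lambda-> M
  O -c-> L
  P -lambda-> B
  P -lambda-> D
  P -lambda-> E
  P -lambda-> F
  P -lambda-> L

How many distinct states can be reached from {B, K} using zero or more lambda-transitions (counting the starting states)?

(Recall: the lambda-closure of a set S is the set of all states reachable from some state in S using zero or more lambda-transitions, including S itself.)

Start with {B, K}.
From B via lambda: add N.
From N via lambda: add F.
From F via lambda: add M.
lambda-closure = {B, F, K, M, N}, which has 5 states.

5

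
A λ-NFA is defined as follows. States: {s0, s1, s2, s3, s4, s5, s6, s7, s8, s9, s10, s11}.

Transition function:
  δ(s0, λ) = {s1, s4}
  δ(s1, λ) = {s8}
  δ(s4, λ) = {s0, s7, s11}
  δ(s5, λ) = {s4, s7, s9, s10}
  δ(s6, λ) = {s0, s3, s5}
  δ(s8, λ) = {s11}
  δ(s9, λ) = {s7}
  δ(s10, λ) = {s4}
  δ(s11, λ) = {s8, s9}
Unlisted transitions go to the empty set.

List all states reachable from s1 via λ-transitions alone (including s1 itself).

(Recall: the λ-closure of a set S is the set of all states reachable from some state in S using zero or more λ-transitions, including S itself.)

Start with {s1}.
From s1 via λ: add s8.
From s8 via λ: add s11.
From s11 via λ: add s9.
From s9 via λ: add s7.
No new states can be added; the closed set is {s1, s7, s8, s9, s11}.

{s1, s7, s8, s9, s11}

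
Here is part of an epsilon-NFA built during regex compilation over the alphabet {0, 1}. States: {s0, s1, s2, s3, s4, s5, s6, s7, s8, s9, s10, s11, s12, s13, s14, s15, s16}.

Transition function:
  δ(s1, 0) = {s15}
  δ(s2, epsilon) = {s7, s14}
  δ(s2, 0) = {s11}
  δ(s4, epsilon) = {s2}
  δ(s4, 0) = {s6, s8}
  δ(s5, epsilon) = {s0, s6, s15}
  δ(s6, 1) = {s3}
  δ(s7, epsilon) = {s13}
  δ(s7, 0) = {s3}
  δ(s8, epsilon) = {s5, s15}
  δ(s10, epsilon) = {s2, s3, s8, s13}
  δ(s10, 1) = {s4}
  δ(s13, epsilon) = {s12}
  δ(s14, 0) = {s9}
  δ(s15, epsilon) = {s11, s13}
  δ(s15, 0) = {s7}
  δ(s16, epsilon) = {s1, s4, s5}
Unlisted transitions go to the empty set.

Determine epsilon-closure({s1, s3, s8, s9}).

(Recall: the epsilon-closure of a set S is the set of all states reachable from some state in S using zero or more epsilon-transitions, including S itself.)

Start with {s1, s3, s8, s9}.
From s8 via epsilon: add s5, s15.
From s5 via epsilon: add s0, s6.
From s15 via epsilon: add s11, s13.
From s13 via epsilon: add s12.
No new states can be added; the closed set is {s0, s1, s3, s5, s6, s8, s9, s11, s12, s13, s15}.

{s0, s1, s3, s5, s6, s8, s9, s11, s12, s13, s15}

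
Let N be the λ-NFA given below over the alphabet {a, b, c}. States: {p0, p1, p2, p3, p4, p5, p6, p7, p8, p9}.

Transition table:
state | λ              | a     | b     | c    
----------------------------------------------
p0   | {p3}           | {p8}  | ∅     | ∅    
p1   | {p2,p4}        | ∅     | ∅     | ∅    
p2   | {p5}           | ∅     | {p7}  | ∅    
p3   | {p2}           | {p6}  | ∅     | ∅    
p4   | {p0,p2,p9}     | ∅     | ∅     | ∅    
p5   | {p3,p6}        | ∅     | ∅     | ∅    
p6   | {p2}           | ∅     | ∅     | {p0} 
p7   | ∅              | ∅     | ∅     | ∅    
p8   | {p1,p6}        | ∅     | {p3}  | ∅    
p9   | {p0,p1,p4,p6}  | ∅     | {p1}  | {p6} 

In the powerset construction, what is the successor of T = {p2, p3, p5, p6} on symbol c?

{p0, p2, p3, p5, p6}

p6 on c → {p0}.
No c-transition from p2, p3, p5.
Union after reading c: {p0}.
Now take the λ-closure:
From p0 via λ: add p3.
From p3 via λ: add p2.
From p2 via λ: add p5.
From p5 via λ: add p6.
No new states can be added; the closed set is {p0, p2, p3, p5, p6}.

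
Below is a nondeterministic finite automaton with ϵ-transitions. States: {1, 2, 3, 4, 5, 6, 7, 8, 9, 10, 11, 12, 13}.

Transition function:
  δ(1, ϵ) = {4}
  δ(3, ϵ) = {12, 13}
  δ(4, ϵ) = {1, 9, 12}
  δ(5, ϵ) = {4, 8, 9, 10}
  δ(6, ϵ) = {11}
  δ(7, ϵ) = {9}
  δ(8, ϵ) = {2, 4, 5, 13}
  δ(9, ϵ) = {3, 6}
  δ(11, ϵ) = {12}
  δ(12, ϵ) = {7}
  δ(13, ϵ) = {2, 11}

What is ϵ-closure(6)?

{2, 3, 6, 7, 9, 11, 12, 13}

Start with {6}.
From 6 via ϵ: add 11.
From 11 via ϵ: add 12.
From 12 via ϵ: add 7.
From 7 via ϵ: add 9.
From 9 via ϵ: add 3.
From 3 via ϵ: add 13.
From 13 via ϵ: add 2.
No new states can be added; the closed set is {2, 3, 6, 7, 9, 11, 12, 13}.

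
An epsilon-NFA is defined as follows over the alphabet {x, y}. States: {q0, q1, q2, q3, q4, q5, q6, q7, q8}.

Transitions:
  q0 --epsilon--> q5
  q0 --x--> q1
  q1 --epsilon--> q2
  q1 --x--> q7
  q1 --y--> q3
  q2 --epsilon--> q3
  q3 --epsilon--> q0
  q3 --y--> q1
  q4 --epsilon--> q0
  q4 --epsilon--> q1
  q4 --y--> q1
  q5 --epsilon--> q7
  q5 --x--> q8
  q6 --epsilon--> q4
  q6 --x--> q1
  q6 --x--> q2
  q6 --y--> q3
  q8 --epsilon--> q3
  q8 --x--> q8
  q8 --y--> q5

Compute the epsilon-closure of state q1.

{q0, q1, q2, q3, q5, q7}

Start with {q1}.
From q1 via epsilon: add q2.
From q2 via epsilon: add q3.
From q3 via epsilon: add q0.
From q0 via epsilon: add q5.
From q5 via epsilon: add q7.
No new states can be added; the closed set is {q0, q1, q2, q3, q5, q7}.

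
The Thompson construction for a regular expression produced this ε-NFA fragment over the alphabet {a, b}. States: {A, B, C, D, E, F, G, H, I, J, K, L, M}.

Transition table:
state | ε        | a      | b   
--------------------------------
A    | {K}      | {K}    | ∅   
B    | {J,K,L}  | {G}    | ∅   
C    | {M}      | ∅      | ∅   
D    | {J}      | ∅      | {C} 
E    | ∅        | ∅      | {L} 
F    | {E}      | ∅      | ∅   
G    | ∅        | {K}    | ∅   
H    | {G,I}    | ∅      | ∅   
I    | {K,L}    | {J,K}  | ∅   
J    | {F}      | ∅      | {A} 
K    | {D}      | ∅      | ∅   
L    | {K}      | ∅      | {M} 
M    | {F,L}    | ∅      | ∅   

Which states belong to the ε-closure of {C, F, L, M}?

Start with {C, F, L, M}.
From F via ε: add E.
From L via ε: add K.
From K via ε: add D.
From D via ε: add J.
No new states can be added; the closed set is {C, D, E, F, J, K, L, M}.

{C, D, E, F, J, K, L, M}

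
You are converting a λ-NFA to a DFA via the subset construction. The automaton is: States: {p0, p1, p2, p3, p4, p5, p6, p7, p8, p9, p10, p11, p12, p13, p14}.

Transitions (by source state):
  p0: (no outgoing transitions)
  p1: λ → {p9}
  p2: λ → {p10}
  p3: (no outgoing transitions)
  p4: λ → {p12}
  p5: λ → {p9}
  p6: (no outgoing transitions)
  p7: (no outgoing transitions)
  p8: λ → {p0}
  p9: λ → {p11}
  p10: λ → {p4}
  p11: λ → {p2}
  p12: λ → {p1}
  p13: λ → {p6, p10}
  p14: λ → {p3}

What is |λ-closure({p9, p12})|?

Start with {p9, p12}.
From p9 via λ: add p11.
From p12 via λ: add p1.
From p11 via λ: add p2.
From p2 via λ: add p10.
From p10 via λ: add p4.
λ-closure = {p1, p2, p4, p9, p10, p11, p12}, which has 7 states.

7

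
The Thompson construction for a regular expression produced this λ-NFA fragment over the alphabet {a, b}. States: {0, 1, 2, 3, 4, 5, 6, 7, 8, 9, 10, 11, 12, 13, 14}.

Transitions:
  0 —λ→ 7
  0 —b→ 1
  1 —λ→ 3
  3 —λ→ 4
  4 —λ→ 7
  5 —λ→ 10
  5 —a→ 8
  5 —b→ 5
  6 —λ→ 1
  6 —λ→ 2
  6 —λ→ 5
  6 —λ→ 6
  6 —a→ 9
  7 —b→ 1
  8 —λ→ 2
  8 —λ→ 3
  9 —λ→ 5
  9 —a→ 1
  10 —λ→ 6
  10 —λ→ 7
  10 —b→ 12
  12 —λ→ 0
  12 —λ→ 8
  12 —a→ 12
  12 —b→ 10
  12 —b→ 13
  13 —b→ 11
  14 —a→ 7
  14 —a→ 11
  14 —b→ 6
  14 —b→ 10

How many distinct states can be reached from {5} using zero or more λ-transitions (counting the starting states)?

Start with {5}.
From 5 via λ: add 10.
From 10 via λ: add 6, 7.
From 6 via λ: add 1, 2.
From 1 via λ: add 3.
From 3 via λ: add 4.
λ-closure = {1, 2, 3, 4, 5, 6, 7, 10}, which has 8 states.

8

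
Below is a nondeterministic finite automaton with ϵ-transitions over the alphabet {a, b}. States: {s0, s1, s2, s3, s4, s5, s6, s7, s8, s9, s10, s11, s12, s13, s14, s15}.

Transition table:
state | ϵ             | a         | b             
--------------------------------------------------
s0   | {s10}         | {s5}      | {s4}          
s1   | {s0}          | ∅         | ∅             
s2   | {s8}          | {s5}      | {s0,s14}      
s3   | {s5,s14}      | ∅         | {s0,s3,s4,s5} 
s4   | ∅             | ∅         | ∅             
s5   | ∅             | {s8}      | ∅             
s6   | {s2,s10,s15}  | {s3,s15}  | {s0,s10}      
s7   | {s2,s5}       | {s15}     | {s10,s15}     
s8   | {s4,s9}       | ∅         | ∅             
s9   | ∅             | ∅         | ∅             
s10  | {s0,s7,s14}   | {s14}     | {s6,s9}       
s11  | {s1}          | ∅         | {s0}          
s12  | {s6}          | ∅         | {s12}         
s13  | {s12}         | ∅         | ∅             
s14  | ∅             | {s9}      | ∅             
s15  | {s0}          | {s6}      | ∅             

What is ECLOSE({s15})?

Start with {s15}.
From s15 via ϵ: add s0.
From s0 via ϵ: add s10.
From s10 via ϵ: add s7, s14.
From s7 via ϵ: add s2, s5.
From s2 via ϵ: add s8.
From s8 via ϵ: add s4, s9.
No new states can be added; the closed set is {s0, s2, s4, s5, s7, s8, s9, s10, s14, s15}.

{s0, s2, s4, s5, s7, s8, s9, s10, s14, s15}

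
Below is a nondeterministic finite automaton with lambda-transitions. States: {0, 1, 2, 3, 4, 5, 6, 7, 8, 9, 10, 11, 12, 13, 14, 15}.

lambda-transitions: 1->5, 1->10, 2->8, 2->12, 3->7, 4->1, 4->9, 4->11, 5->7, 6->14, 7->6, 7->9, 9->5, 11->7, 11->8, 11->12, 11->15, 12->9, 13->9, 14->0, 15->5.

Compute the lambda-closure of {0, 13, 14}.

Start with {0, 13, 14}.
From 13 via lambda: add 9.
From 9 via lambda: add 5.
From 5 via lambda: add 7.
From 7 via lambda: add 6.
No new states can be added; the closed set is {0, 5, 6, 7, 9, 13, 14}.

{0, 5, 6, 7, 9, 13, 14}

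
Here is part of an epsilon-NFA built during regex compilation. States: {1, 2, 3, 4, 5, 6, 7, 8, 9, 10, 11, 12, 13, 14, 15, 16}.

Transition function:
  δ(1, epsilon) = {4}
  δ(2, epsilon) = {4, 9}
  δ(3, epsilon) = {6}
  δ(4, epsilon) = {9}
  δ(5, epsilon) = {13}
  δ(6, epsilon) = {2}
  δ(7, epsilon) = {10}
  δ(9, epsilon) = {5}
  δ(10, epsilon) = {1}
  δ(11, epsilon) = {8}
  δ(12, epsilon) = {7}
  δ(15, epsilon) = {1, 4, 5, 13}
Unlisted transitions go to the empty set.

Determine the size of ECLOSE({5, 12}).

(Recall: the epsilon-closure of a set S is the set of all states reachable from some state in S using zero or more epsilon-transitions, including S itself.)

8

Start with {5, 12}.
From 5 via epsilon: add 13.
From 12 via epsilon: add 7.
From 7 via epsilon: add 10.
From 10 via epsilon: add 1.
From 1 via epsilon: add 4.
From 4 via epsilon: add 9.
epsilon-closure = {1, 4, 5, 7, 9, 10, 12, 13}, which has 8 states.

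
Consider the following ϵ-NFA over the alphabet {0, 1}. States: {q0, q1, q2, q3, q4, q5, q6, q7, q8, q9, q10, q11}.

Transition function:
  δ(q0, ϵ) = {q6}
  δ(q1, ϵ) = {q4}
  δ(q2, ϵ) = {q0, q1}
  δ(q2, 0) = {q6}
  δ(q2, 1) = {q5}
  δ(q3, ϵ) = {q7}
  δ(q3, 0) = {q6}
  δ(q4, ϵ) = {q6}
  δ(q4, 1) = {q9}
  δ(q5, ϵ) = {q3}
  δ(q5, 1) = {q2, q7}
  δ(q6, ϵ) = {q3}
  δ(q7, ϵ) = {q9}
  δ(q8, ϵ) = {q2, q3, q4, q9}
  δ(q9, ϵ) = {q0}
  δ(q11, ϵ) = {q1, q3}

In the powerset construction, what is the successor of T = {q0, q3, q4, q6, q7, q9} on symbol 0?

q3 on 0 → {q6}.
No 0-transition from q0, q4, q6, q7, q9.
Union after reading 0: {q6}.
Now take the ϵ-closure:
From q6 via ϵ: add q3.
From q3 via ϵ: add q7.
From q7 via ϵ: add q9.
From q9 via ϵ: add q0.
No new states can be added; the closed set is {q0, q3, q6, q7, q9}.

{q0, q3, q6, q7, q9}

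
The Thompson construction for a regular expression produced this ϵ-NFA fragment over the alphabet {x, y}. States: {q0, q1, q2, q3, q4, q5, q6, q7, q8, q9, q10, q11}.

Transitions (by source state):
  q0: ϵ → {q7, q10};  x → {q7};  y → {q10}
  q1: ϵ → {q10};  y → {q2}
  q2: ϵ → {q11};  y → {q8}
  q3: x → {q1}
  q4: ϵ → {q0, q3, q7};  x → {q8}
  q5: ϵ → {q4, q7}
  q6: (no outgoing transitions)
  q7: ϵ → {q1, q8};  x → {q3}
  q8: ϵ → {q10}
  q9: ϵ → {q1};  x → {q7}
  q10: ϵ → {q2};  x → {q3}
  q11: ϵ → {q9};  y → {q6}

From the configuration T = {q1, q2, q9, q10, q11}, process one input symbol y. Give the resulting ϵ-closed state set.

{q1, q2, q6, q8, q9, q10, q11}

q1 on y → {q2}.
q2 on y → {q8}.
q11 on y → {q6}.
No y-transition from q9, q10.
Union after reading y: {q2, q6, q8}.
Now take the ϵ-closure:
From q2 via ϵ: add q11.
From q8 via ϵ: add q10.
From q11 via ϵ: add q9.
From q9 via ϵ: add q1.
No new states can be added; the closed set is {q1, q2, q6, q8, q9, q10, q11}.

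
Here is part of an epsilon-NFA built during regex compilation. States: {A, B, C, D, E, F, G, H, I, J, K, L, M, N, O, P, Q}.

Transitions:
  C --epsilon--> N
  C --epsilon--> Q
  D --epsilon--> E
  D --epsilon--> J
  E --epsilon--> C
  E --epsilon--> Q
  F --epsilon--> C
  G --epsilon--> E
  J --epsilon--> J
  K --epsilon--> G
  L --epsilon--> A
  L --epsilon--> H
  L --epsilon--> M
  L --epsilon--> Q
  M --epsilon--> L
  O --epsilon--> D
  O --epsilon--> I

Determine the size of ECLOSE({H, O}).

9

Start with {H, O}.
From O via epsilon: add D, I.
From D via epsilon: add E, J.
From E via epsilon: add C, Q.
From C via epsilon: add N.
epsilon-closure = {C, D, E, H, I, J, N, O, Q}, which has 9 states.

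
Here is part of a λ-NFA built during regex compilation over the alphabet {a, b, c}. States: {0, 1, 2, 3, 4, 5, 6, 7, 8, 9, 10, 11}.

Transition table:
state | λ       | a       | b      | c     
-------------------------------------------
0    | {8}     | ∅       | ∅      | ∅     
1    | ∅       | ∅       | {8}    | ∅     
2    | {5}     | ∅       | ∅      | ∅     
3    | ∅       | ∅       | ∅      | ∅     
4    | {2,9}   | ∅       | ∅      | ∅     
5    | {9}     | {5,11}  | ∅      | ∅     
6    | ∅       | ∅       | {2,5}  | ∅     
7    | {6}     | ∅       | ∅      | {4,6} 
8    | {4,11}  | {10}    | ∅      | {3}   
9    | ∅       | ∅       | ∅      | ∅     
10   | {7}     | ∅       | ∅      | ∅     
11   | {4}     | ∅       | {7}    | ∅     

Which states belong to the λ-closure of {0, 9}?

{0, 2, 4, 5, 8, 9, 11}

Start with {0, 9}.
From 0 via λ: add 8.
From 8 via λ: add 4, 11.
From 4 via λ: add 2.
From 2 via λ: add 5.
No new states can be added; the closed set is {0, 2, 4, 5, 8, 9, 11}.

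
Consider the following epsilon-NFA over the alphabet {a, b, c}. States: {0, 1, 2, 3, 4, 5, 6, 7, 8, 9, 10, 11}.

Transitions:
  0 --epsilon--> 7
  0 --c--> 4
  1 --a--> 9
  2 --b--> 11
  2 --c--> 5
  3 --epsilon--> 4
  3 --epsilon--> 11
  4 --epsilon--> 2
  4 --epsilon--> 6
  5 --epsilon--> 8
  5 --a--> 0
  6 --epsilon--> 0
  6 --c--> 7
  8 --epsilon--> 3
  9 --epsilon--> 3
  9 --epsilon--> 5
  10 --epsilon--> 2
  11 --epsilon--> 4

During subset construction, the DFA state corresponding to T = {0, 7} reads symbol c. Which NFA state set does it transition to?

{0, 2, 4, 6, 7}

0 on c → {4}.
No c-transition from 7.
Union after reading c: {4}.
Now take the epsilon-closure:
From 4 via epsilon: add 2, 6.
From 6 via epsilon: add 0.
From 0 via epsilon: add 7.
No new states can be added; the closed set is {0, 2, 4, 6, 7}.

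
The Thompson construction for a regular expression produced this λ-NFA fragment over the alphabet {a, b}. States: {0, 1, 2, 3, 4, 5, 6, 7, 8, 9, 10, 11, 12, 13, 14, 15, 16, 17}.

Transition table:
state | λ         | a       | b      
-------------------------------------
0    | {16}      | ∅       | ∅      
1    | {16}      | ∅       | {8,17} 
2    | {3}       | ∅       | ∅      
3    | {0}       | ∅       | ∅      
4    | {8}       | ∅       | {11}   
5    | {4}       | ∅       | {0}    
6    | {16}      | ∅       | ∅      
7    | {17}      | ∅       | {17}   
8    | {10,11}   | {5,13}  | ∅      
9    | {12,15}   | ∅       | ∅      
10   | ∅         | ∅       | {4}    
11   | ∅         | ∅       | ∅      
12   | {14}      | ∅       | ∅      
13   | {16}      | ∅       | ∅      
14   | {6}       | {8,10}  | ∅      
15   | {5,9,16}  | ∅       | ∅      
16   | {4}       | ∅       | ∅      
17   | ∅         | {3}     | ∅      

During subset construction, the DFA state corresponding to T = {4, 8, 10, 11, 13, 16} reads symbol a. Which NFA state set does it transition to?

8 on a → {5, 13}.
No a-transition from 4, 10, 11, 13, 16.
Union after reading a: {5, 13}.
Now take the λ-closure:
From 5 via λ: add 4.
From 13 via λ: add 16.
From 4 via λ: add 8.
From 8 via λ: add 10, 11.
No new states can be added; the closed set is {4, 5, 8, 10, 11, 13, 16}.

{4, 5, 8, 10, 11, 13, 16}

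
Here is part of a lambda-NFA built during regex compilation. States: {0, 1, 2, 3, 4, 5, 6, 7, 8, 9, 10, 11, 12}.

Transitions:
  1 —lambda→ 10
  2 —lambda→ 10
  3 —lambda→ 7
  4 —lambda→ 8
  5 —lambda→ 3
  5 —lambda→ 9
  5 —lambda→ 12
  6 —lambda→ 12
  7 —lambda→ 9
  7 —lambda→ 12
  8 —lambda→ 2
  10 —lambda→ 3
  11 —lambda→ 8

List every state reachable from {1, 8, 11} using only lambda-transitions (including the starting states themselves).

{1, 2, 3, 7, 8, 9, 10, 11, 12}

Start with {1, 8, 11}.
From 1 via lambda: add 10.
From 8 via lambda: add 2.
From 10 via lambda: add 3.
From 3 via lambda: add 7.
From 7 via lambda: add 9, 12.
No new states can be added; the closed set is {1, 2, 3, 7, 8, 9, 10, 11, 12}.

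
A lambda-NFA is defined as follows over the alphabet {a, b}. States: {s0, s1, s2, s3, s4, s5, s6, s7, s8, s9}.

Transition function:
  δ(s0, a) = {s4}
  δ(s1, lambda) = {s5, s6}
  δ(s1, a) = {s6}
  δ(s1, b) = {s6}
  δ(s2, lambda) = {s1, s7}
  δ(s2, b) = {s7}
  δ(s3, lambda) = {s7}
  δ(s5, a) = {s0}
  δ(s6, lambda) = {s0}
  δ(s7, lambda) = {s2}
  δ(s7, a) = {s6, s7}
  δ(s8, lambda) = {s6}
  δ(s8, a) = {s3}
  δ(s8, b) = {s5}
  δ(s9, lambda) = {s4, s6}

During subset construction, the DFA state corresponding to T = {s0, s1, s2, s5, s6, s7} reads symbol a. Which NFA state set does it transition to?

s0 on a → {s4}.
s1 on a → {s6}.
s5 on a → {s0}.
s7 on a → {s6, s7}.
No a-transition from s2, s6.
Union after reading a: {s0, s4, s6, s7}.
Now take the lambda-closure:
From s7 via lambda: add s2.
From s2 via lambda: add s1.
From s1 via lambda: add s5.
No new states can be added; the closed set is {s0, s1, s2, s4, s5, s6, s7}.

{s0, s1, s2, s4, s5, s6, s7}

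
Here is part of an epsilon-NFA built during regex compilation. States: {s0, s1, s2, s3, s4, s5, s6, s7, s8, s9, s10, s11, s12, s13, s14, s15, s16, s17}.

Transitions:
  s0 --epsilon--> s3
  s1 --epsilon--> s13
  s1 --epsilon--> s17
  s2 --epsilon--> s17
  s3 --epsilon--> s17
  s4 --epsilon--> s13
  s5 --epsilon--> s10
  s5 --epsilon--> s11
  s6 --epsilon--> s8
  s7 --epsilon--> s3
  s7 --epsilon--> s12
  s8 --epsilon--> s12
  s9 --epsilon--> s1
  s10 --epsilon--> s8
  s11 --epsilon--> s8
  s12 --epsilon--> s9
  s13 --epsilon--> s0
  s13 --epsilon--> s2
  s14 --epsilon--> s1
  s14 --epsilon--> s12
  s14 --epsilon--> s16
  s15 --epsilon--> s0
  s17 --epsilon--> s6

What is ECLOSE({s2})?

Start with {s2}.
From s2 via epsilon: add s17.
From s17 via epsilon: add s6.
From s6 via epsilon: add s8.
From s8 via epsilon: add s12.
From s12 via epsilon: add s9.
From s9 via epsilon: add s1.
From s1 via epsilon: add s13.
From s13 via epsilon: add s0.
From s0 via epsilon: add s3.
No new states can be added; the closed set is {s0, s1, s2, s3, s6, s8, s9, s12, s13, s17}.

{s0, s1, s2, s3, s6, s8, s9, s12, s13, s17}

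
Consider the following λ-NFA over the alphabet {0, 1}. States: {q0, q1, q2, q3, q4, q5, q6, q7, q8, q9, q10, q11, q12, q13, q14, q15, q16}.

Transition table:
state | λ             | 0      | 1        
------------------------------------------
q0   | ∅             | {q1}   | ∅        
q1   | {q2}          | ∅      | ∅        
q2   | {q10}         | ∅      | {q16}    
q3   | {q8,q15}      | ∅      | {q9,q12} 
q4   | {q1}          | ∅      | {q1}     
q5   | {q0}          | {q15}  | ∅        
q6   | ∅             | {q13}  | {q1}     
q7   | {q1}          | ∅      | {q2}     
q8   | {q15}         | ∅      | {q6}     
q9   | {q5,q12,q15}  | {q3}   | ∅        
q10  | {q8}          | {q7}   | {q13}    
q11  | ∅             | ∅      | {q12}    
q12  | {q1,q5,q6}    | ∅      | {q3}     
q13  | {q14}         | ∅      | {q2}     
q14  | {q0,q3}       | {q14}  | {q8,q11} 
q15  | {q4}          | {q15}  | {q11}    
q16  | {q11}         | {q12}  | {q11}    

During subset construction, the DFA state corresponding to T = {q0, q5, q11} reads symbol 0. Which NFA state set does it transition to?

q0 on 0 → {q1}.
q5 on 0 → {q15}.
No 0-transition from q11.
Union after reading 0: {q1, q15}.
Now take the λ-closure:
From q1 via λ: add q2.
From q15 via λ: add q4.
From q2 via λ: add q10.
From q10 via λ: add q8.
No new states can be added; the closed set is {q1, q2, q4, q8, q10, q15}.

{q1, q2, q4, q8, q10, q15}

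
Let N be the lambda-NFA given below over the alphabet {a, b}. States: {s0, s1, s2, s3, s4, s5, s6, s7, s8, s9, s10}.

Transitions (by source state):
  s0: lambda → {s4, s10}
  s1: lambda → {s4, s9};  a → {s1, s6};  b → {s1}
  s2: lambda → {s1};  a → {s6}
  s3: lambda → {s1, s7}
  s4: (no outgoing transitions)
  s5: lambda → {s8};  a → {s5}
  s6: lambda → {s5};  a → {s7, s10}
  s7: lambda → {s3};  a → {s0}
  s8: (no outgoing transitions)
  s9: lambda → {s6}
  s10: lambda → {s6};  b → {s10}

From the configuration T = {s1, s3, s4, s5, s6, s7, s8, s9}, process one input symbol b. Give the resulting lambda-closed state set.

s1 on b → {s1}.
No b-transition from s3, s4, s5, s6, s7, s8, s9.
Union after reading b: {s1}.
Now take the lambda-closure:
From s1 via lambda: add s4, s9.
From s9 via lambda: add s6.
From s6 via lambda: add s5.
From s5 via lambda: add s8.
No new states can be added; the closed set is {s1, s4, s5, s6, s8, s9}.

{s1, s4, s5, s6, s8, s9}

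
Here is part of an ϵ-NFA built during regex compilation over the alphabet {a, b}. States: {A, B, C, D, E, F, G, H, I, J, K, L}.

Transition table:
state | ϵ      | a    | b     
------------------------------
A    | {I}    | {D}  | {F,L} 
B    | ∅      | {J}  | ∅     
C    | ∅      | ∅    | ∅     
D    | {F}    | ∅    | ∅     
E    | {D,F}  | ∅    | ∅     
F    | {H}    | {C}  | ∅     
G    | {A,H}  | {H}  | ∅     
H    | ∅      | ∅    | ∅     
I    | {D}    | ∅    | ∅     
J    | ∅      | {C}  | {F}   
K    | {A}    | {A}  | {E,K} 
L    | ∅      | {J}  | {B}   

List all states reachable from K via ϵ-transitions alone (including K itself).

{A, D, F, H, I, K}

Start with {K}.
From K via ϵ: add A.
From A via ϵ: add I.
From I via ϵ: add D.
From D via ϵ: add F.
From F via ϵ: add H.
No new states can be added; the closed set is {A, D, F, H, I, K}.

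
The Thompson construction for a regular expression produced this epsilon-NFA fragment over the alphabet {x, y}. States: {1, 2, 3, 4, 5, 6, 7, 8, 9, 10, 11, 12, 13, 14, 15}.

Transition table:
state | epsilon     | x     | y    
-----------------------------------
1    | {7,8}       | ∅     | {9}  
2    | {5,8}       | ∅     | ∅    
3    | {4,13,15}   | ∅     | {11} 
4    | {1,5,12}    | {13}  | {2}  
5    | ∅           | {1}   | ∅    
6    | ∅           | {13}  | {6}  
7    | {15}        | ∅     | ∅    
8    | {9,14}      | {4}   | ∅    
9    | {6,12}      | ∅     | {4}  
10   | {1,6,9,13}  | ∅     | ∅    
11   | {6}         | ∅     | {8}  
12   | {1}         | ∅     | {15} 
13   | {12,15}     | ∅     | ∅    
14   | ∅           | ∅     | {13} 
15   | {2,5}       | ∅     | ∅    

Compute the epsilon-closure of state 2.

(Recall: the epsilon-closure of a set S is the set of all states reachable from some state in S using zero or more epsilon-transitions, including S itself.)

Start with {2}.
From 2 via epsilon: add 5, 8.
From 8 via epsilon: add 9, 14.
From 9 via epsilon: add 6, 12.
From 12 via epsilon: add 1.
From 1 via epsilon: add 7.
From 7 via epsilon: add 15.
No new states can be added; the closed set is {1, 2, 5, 6, 7, 8, 9, 12, 14, 15}.

{1, 2, 5, 6, 7, 8, 9, 12, 14, 15}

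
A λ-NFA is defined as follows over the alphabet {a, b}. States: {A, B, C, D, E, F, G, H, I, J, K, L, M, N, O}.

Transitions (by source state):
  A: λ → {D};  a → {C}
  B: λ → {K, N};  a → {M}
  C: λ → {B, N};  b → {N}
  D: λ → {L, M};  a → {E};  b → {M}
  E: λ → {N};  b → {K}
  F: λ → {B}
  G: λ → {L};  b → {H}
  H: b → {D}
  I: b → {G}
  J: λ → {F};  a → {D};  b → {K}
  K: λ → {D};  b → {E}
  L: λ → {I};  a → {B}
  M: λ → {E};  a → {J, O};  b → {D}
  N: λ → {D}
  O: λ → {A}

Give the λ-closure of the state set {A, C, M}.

Start with {A, C, M}.
From A via λ: add D.
From C via λ: add B, N.
From M via λ: add E.
From B via λ: add K.
From D via λ: add L.
From L via λ: add I.
No new states can be added; the closed set is {A, B, C, D, E, I, K, L, M, N}.

{A, B, C, D, E, I, K, L, M, N}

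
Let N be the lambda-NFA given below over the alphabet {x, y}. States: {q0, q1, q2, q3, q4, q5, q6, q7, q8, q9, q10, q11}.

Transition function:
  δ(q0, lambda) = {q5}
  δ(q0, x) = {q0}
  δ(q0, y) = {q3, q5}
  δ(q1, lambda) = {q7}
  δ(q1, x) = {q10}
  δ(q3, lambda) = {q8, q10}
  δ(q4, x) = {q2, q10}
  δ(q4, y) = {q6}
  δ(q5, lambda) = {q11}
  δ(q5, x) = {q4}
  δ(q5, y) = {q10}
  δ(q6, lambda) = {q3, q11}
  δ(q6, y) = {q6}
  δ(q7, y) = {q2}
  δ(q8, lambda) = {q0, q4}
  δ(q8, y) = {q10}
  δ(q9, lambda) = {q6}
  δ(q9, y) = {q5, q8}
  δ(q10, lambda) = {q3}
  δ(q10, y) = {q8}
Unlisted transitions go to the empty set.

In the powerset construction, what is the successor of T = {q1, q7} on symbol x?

q1 on x → {q10}.
No x-transition from q7.
Union after reading x: {q10}.
Now take the lambda-closure:
From q10 via lambda: add q3.
From q3 via lambda: add q8.
From q8 via lambda: add q0, q4.
From q0 via lambda: add q5.
From q5 via lambda: add q11.
No new states can be added; the closed set is {q0, q3, q4, q5, q8, q10, q11}.

{q0, q3, q4, q5, q8, q10, q11}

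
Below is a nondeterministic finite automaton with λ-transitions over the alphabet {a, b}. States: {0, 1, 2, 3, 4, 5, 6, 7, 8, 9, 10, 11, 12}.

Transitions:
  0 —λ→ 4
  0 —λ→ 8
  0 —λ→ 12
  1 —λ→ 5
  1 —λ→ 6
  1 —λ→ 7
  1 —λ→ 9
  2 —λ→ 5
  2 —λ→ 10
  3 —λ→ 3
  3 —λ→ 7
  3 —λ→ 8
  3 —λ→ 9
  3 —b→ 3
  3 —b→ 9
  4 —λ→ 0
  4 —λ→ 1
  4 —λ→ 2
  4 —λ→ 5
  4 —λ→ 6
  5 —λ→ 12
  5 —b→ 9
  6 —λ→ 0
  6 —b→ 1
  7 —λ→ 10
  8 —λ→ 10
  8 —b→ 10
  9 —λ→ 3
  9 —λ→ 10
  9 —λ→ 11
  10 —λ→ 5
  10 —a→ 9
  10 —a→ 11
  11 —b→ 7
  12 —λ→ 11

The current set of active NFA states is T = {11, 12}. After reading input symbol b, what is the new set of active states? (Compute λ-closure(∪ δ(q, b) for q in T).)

{5, 7, 10, 11, 12}

11 on b → {7}.
No b-transition from 12.
Union after reading b: {7}.
Now take the λ-closure:
From 7 via λ: add 10.
From 10 via λ: add 5.
From 5 via λ: add 12.
From 12 via λ: add 11.
No new states can be added; the closed set is {5, 7, 10, 11, 12}.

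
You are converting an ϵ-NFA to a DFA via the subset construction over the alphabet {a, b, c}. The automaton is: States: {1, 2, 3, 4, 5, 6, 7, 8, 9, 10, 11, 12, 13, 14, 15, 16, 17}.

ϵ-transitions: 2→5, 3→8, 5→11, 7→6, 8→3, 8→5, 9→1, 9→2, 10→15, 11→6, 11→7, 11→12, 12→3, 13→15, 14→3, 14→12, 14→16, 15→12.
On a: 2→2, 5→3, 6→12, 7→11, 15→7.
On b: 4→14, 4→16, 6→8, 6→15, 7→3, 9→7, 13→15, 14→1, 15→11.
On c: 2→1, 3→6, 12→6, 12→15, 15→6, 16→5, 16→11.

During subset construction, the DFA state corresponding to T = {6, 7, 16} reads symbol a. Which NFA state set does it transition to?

6 on a → {12}.
7 on a → {11}.
No a-transition from 16.
Union after reading a: {11, 12}.
Now take the ϵ-closure:
From 11 via ϵ: add 6, 7.
From 12 via ϵ: add 3.
From 3 via ϵ: add 8.
From 8 via ϵ: add 5.
No new states can be added; the closed set is {3, 5, 6, 7, 8, 11, 12}.

{3, 5, 6, 7, 8, 11, 12}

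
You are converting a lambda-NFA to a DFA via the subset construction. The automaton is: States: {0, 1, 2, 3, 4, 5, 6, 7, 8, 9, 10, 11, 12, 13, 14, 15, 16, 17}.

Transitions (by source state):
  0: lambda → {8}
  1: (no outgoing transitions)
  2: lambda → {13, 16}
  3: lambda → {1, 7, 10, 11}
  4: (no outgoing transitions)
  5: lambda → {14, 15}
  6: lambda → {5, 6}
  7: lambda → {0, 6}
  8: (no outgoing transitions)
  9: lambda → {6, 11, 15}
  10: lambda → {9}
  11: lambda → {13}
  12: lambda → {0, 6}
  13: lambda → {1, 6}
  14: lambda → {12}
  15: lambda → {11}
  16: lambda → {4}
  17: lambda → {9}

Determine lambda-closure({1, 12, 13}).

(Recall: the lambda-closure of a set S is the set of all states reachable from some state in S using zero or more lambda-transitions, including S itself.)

{0, 1, 5, 6, 8, 11, 12, 13, 14, 15}

Start with {1, 12, 13}.
From 12 via lambda: add 0, 6.
From 0 via lambda: add 8.
From 6 via lambda: add 5.
From 5 via lambda: add 14, 15.
From 15 via lambda: add 11.
No new states can be added; the closed set is {0, 1, 5, 6, 8, 11, 12, 13, 14, 15}.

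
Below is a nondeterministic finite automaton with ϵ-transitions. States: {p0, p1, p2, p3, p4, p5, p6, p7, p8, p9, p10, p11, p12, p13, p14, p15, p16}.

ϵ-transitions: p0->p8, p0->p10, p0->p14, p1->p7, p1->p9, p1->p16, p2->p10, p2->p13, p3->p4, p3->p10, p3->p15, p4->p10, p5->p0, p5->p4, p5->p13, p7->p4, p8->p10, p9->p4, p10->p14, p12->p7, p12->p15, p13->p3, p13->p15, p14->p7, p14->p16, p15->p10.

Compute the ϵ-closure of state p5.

Start with {p5}.
From p5 via ϵ: add p0, p4, p13.
From p0 via ϵ: add p8, p10, p14.
From p13 via ϵ: add p3, p15.
From p14 via ϵ: add p7, p16.
No new states can be added; the closed set is {p0, p3, p4, p5, p7, p8, p10, p13, p14, p15, p16}.

{p0, p3, p4, p5, p7, p8, p10, p13, p14, p15, p16}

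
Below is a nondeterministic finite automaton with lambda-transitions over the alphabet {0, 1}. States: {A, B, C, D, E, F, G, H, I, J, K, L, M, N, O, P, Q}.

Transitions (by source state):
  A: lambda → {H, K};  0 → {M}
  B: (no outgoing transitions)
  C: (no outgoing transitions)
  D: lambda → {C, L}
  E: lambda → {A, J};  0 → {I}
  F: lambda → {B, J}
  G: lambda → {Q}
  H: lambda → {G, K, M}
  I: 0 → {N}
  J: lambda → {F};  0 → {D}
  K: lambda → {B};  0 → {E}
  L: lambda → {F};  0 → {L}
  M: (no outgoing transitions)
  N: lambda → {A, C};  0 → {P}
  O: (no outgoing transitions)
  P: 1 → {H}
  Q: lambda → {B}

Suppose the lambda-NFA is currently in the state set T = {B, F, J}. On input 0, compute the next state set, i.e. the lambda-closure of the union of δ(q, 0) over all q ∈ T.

J on 0 → {D}.
No 0-transition from B, F.
Union after reading 0: {D}.
Now take the lambda-closure:
From D via lambda: add C, L.
From L via lambda: add F.
From F via lambda: add B, J.
No new states can be added; the closed set is {B, C, D, F, J, L}.

{B, C, D, F, J, L}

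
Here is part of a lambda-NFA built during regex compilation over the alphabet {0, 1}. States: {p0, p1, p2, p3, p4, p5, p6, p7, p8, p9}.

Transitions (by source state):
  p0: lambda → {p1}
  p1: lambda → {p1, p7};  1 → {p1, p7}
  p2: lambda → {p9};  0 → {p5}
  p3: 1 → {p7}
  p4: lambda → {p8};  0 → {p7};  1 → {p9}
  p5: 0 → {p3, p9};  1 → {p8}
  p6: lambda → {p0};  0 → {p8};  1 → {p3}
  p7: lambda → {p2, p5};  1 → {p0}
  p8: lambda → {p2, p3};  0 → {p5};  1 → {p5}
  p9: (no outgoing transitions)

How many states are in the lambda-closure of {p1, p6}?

Start with {p1, p6}.
From p1 via lambda: add p7.
From p6 via lambda: add p0.
From p7 via lambda: add p2, p5.
From p2 via lambda: add p9.
lambda-closure = {p0, p1, p2, p5, p6, p7, p9}, which has 7 states.

7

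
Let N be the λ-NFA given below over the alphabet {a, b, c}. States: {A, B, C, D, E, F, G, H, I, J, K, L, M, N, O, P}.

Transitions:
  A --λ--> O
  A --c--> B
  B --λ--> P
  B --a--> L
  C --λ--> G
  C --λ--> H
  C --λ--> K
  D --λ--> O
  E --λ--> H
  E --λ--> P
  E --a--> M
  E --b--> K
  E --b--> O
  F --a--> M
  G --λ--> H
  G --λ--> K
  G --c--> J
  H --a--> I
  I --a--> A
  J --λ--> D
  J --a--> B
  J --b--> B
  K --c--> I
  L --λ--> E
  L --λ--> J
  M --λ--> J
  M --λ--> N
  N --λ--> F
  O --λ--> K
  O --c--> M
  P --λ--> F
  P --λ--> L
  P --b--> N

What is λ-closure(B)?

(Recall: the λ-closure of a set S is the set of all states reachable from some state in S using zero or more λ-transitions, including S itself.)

{B, D, E, F, H, J, K, L, O, P}

Start with {B}.
From B via λ: add P.
From P via λ: add F, L.
From L via λ: add E, J.
From E via λ: add H.
From J via λ: add D.
From D via λ: add O.
From O via λ: add K.
No new states can be added; the closed set is {B, D, E, F, H, J, K, L, O, P}.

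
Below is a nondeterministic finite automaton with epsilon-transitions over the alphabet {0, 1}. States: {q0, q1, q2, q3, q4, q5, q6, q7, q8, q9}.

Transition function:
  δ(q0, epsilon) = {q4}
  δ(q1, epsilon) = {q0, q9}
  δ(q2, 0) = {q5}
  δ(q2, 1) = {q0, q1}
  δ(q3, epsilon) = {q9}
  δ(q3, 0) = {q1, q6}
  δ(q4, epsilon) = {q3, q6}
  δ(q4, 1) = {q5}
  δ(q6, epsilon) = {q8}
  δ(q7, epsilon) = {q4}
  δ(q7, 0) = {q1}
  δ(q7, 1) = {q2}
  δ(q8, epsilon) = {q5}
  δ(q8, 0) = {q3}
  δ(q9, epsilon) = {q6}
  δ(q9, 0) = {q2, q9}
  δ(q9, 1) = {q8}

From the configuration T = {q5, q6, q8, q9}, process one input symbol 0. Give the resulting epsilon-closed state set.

q8 on 0 → {q3}.
q9 on 0 → {q2, q9}.
No 0-transition from q5, q6.
Union after reading 0: {q2, q3, q9}.
Now take the epsilon-closure:
From q9 via epsilon: add q6.
From q6 via epsilon: add q8.
From q8 via epsilon: add q5.
No new states can be added; the closed set is {q2, q3, q5, q6, q8, q9}.

{q2, q3, q5, q6, q8, q9}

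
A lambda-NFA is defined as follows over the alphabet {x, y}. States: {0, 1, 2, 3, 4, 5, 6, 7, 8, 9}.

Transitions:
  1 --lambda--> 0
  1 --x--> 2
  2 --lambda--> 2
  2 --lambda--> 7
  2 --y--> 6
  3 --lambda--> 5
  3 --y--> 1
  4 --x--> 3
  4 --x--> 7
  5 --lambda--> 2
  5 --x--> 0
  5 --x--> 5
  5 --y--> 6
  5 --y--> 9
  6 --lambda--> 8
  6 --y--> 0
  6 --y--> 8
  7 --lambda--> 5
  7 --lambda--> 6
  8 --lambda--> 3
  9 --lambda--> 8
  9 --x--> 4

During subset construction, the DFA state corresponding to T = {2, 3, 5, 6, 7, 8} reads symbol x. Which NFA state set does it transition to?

{0, 2, 3, 5, 6, 7, 8}

5 on x → {0, 5}.
No x-transition from 2, 3, 6, 7, 8.
Union after reading x: {0, 5}.
Now take the lambda-closure:
From 5 via lambda: add 2.
From 2 via lambda: add 7.
From 7 via lambda: add 6.
From 6 via lambda: add 8.
From 8 via lambda: add 3.
No new states can be added; the closed set is {0, 2, 3, 5, 6, 7, 8}.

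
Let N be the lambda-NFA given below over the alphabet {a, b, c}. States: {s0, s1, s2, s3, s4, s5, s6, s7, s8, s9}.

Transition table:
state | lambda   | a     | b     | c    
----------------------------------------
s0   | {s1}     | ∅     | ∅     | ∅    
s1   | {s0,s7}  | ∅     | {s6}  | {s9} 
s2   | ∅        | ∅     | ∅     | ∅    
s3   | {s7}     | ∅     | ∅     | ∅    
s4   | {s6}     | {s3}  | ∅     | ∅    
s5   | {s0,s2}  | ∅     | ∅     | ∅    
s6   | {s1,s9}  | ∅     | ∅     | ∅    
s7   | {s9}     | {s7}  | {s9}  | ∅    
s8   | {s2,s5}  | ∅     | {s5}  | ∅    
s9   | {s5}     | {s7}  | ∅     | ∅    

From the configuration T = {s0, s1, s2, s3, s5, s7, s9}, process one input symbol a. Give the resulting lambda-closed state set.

{s0, s1, s2, s5, s7, s9}

s7 on a → {s7}.
s9 on a → {s7}.
No a-transition from s0, s1, s2, s3, s5.
Union after reading a: {s7}.
Now take the lambda-closure:
From s7 via lambda: add s9.
From s9 via lambda: add s5.
From s5 via lambda: add s0, s2.
From s0 via lambda: add s1.
No new states can be added; the closed set is {s0, s1, s2, s5, s7, s9}.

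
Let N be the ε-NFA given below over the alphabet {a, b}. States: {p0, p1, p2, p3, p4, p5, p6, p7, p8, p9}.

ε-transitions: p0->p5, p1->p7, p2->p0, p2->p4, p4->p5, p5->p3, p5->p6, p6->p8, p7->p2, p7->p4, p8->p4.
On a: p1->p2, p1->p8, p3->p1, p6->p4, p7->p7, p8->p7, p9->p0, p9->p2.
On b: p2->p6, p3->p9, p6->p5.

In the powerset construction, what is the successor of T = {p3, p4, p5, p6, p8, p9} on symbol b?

{p3, p4, p5, p6, p8, p9}

p3 on b → {p9}.
p6 on b → {p5}.
No b-transition from p4, p5, p8, p9.
Union after reading b: {p5, p9}.
Now take the ε-closure:
From p5 via ε: add p3, p6.
From p6 via ε: add p8.
From p8 via ε: add p4.
No new states can be added; the closed set is {p3, p4, p5, p6, p8, p9}.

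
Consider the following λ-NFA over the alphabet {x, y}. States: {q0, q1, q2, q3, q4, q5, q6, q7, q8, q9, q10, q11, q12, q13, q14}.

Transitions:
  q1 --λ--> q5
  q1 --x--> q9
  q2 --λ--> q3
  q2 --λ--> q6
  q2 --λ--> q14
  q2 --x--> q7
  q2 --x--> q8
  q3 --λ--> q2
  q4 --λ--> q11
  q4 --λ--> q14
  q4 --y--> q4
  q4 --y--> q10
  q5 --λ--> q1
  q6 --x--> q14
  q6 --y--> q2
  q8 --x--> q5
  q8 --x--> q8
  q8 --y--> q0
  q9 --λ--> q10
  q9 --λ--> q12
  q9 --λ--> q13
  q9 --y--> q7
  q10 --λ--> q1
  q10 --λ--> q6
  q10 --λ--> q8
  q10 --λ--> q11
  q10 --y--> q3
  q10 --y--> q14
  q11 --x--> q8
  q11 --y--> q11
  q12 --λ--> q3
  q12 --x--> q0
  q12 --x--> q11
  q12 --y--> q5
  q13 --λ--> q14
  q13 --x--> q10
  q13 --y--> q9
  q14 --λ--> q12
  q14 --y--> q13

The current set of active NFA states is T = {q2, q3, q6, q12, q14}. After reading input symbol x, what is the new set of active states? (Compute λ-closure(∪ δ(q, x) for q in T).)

{q0, q2, q3, q6, q7, q8, q11, q12, q14}

q2 on x → {q7, q8}.
q6 on x → {q14}.
q12 on x → {q0, q11}.
No x-transition from q3, q14.
Union after reading x: {q0, q7, q8, q11, q14}.
Now take the λ-closure:
From q14 via λ: add q12.
From q12 via λ: add q3.
From q3 via λ: add q2.
From q2 via λ: add q6.
No new states can be added; the closed set is {q0, q2, q3, q6, q7, q8, q11, q12, q14}.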